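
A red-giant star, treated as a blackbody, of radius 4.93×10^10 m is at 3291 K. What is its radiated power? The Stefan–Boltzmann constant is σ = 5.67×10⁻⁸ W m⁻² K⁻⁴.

A = 4πr² = 4π × (4.93×10^10)² = 3.05×10^22 m².
P = σAT⁴ = 5.67×10⁻⁸ × 3.05×10^22 × (3291)⁴ = 5.67×10⁻⁸ × 3.05×10^22 × 1.17×10^14.
P = 2.03×10^29 W.

P ≈ 2.03×10^29 W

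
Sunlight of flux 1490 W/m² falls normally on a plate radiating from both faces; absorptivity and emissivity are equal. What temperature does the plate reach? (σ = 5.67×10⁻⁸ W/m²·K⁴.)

Absorbed flux αS = emitted flux 2εσT⁴ per unit area; with α = ε this gives T = (S/2σ)^(1/4).
T = (1490 / (2 × 5.67×10⁻⁸))^(1/4) = (1.31×10^10)^(1/4).
T = 339 K.

T ≈ 339 K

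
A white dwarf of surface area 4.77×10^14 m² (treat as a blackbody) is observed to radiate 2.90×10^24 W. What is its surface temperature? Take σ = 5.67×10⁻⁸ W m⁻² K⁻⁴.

T ≈ 18100 K

From P = σAT⁴, T = (P / σA)^(1/4) = (2.90×10^24 / (5.67×10⁻⁸ × 4.77×10^14))^(1/4).
T = (1.07×10^17)^(1/4) = 18100 K.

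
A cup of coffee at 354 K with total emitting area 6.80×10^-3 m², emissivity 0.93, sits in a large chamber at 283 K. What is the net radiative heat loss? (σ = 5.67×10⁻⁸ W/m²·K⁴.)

Q ≈ 3.33 W

Q = εσA(T⁴ − T_s⁴). T⁴ − T_s⁴ = (354)⁴ − (283)⁴ = 1.57×10^10 − 6.41×10^9 = 9.29×10^9 K⁴.
Q = 0.93 × 5.67×10⁻⁸ × 6.80×10^-3 × 9.29×10^9 = 3.33 W.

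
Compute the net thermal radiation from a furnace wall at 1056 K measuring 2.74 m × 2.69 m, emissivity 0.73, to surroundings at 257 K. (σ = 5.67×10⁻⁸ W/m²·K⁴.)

A = 2.74 × 2.69 = 7.37 m².
Q = εσA(T⁴ − T_s⁴). T⁴ − T_s⁴ = (1056)⁴ − (257)⁴ = 1.24×10^12 − 4.36×10^9 = 1.24×10^12 K⁴.
Q = 0.73 × 5.67×10⁻⁸ × 7.37 × 1.24×10^12 = 3.78×10^5 W.

Q ≈ 3.78×10^5 W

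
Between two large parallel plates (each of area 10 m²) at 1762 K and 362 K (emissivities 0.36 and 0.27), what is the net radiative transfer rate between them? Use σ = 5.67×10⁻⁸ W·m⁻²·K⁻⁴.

Q ≈ 9.95×10^5 W

For two large parallel gray plates, q = σ(T₁⁴ − T₂⁴) / (1/ε₁ + 1/ε₂ − 1).
1/ε₁ + 1/ε₂ − 1 = 1/0.36 + 1/0.27 − 1 = 5.481.
T₁⁴ − T₂⁴ = 9.64×10^12 − 1.72×10^10 = 9.62×10^12 K⁴.
q = 5.67×10⁻⁸ × 9.62×10^12 / 5.481 = 99500 W/m².
Q = q·A = 99500 × 10 = 9.95×10^5 W.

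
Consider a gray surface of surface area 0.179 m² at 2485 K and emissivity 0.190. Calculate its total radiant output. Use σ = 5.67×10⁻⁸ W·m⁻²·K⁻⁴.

P ≈ 73500 W

Stefan–Boltzmann: P = εσAT⁴ = 0.190 × 5.67×10⁻⁸ × 0.179 × (2485)⁴ = 0.190 × 5.67×10⁻⁸ × 0.179 × 3.81×10^13.
P = 73500 W.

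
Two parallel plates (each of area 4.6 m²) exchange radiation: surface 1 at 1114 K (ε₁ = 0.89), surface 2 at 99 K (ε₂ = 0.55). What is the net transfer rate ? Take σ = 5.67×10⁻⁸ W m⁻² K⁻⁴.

For two large parallel gray plates, q = σ(T₁⁴ − T₂⁴) / (1/ε₁ + 1/ε₂ − 1).
1/ε₁ + 1/ε₂ − 1 = 1/0.89 + 1/0.55 − 1 = 1.942.
T₁⁴ − T₂⁴ = 1.54×10^12 − 9.61×10^7 = 1.54×10^12 K⁴.
q = 5.67×10⁻⁸ × 1.54×10^12 / 1.942 = 45000 W/m².
Q = q·A = 45000 × 4.6 = 2.07×10^5 W.

Q ≈ 2.07×10^5 W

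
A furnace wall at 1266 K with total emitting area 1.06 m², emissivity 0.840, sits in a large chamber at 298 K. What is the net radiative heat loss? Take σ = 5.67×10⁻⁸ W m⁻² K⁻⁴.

Q ≈ 1.29×10^5 W

Q = εσA(T⁴ − T_s⁴). T⁴ − T_s⁴ = (1266)⁴ − (298)⁴ = 2.57×10^12 − 7.89×10^9 = 2.56×10^12 K⁴.
Q = 0.840 × 5.67×10⁻⁸ × 1.06 × 2.56×10^12 = 1.29×10^5 W.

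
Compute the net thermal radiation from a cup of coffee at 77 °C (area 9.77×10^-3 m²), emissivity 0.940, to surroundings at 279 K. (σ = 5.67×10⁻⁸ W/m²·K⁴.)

Q ≈ 4.66 W

Convert: 77 °C = 350 K.
Q = εσA(T⁴ − T_s⁴). T⁴ − T_s⁴ = (350)⁴ − (279)⁴ = 1.50×10^10 − 6.06×10^9 = 8.95×10^9 K⁴.
Q = 0.940 × 5.67×10⁻⁸ × 9.77×10^-3 × 8.95×10^9 = 4.66 W.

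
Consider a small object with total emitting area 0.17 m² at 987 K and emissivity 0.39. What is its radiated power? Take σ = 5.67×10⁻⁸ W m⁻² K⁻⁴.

P = εσAT⁴ = 0.39 × 5.67×10⁻⁸ × 0.170 × (987)⁴ = 0.39 × 5.67×10⁻⁸ × 0.170 × 9.49×10^11.
P = 3570 W.

P ≈ 3570 W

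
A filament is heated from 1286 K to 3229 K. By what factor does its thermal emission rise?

ratio ≈ 39.7

P ∝ T⁴, so the ratio is (3229/1286)⁴ = (2.511)⁴ = 39.7.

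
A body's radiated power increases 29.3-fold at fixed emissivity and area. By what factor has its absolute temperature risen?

P ∝ T⁴ ⇒ T ∝ P^(1/4), so T scales by (29.3)^(1/4) = 2.33.

factor ≈ 2.33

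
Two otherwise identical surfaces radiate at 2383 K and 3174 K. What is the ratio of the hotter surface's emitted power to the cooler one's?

ratio ≈ 3.15

P ∝ T⁴, so the ratio is (3174/2383)⁴ = (1.332)⁴ = 3.15.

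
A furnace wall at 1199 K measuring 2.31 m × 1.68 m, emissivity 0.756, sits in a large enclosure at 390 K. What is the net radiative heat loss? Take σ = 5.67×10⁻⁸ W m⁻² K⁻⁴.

A = 2.31 × 1.68 = 3.88 m².
Q = εσA(T⁴ − T_s⁴). T⁴ − T_s⁴ = (1199)⁴ − (390)⁴ = 2.07×10^12 − 2.31×10^10 = 2.04×10^12 K⁴.
Q = 0.756 × 5.67×10⁻⁸ × 3.88 × 2.04×10^12 = 3.40×10^5 W.

Q ≈ 3.40×10^5 W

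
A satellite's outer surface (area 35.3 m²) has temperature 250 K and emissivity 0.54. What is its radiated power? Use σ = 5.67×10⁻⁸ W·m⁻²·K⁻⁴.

P = εσAT⁴ = 0.54 × 5.67×10⁻⁸ × 35.3 × (250)⁴ = 0.54 × 5.67×10⁻⁸ × 35.3 × 3.91×10^9.
P = 4220 W.

P ≈ 4220 W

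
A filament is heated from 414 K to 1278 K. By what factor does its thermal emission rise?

P ∝ T⁴, so the ratio is (1278/414)⁴ = (3.087)⁴ = 90.8.

ratio ≈ 90.8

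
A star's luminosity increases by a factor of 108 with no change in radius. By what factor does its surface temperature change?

factor ≈ 3.22

P ∝ T⁴ ⇒ T ∝ P^(1/4), so T scales by (108)^(1/4) = 3.22.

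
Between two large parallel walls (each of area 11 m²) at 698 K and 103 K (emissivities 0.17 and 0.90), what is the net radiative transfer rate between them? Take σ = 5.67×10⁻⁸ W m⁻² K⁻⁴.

For two large parallel gray plates, q = σ(T₁⁴ − T₂⁴) / (1/ε₁ + 1/ε₂ − 1).
1/ε₁ + 1/ε₂ − 1 = 1/0.17 + 1/0.90 − 1 = 5.993.
T₁⁴ − T₂⁴ = 2.37×10^11 − 1.13×10^8 = 2.37×10^11 K⁴.
q = 5.67×10⁻⁸ × 2.37×10^11 / 5.993 = 2240 W/m².
Q = q·A = 2240 × 11 = 24700 W.

Q ≈ 24700 W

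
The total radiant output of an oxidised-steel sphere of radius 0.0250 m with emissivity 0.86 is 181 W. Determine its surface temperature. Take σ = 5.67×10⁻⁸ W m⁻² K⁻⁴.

T ≈ 829 K

A = 4πr² = 4π × (0.0250)² = 7.85×10^-3 m².
From P = εσAT⁴, T = (P / εσA)^(1/4) = (181 / (0.86 × 5.67×10⁻⁸ × 7.85×10^-3))^(1/4).
T = (4.73×10^11)^(1/4) = 829 K.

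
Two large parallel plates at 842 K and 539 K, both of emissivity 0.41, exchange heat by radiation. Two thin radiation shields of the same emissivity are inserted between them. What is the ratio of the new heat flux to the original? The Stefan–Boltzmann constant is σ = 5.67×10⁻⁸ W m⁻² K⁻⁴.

ratio ≈ 0.333

With N identical shields there are N+1 = 3 gaps in series, each with the same radiative resistance, so the flux falls to 1/(N+1) of its unshielded value.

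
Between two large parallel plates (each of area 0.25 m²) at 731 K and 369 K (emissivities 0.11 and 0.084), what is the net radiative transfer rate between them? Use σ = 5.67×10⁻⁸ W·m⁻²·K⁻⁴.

Q ≈ 189 W

For two large parallel gray plates, q = σ(T₁⁴ − T₂⁴) / (1/ε₁ + 1/ε₂ − 1).
1/ε₁ + 1/ε₂ − 1 = 1/0.11 + 1/0.084 − 1 = 20.00.
T₁⁴ − T₂⁴ = 2.86×10^11 − 1.85×10^10 = 2.67×10^11 K⁴.
q = 5.67×10⁻⁸ × 2.67×10^11 / 20.00 = 757 W/m².
Q = q·A = 757 × 0.25 = 189 W.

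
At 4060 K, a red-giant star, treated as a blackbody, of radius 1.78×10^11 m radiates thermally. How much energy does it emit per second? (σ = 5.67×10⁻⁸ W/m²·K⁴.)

P ≈ 6.13×10^30 W

A = 4πr² = 4π × (1.78×10^11)² = 3.98×10^23 m².
P = σAT⁴ = 5.67×10⁻⁸ × 3.98×10^23 × (4060)⁴ = 5.67×10⁻⁸ × 3.98×10^23 × 2.72×10^14.
P = 6.13×10^30 W.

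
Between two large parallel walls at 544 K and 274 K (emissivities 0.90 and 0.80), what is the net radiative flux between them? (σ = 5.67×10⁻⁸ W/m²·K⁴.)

For two large parallel gray plates, q = σ(T₁⁴ − T₂⁴) / (1/ε₁ + 1/ε₂ − 1).
1/ε₁ + 1/ε₂ − 1 = 1/0.90 + 1/0.80 − 1 = 1.361.
T₁⁴ − T₂⁴ = 8.76×10^10 − 5.64×10^9 = 8.19×10^10 K⁴.
q = 5.67×10⁻⁸ × 8.19×10^10 / 1.361 = 3410 W/m².

q ≈ 3410 W/m²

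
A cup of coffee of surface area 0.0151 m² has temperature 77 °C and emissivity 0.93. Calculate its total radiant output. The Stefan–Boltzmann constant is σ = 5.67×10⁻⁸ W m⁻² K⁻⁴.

P ≈ 11.9 W

77 °C = 350 K.
P = εσAT⁴ = 0.93 × 5.67×10⁻⁸ × 0.0151 × (350)⁴ = 0.93 × 5.67×10⁻⁸ × 0.0151 × 1.50×10^10.
P = 11.9 W.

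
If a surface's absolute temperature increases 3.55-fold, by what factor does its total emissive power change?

P ∝ T⁴, so the power scales as (3.55)⁴ = 159.

factor ≈ 159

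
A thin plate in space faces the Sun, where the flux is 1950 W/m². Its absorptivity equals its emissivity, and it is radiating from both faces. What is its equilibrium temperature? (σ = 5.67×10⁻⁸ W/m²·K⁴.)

Absorbed flux αS = emitted flux 2εσT⁴ per unit area; with α = ε this gives T = (S/2σ)^(1/4).
T = (1950 / (2 × 5.67×10⁻⁸))^(1/4) = (1.72×10^10)^(1/4).
T = 362 K.

T ≈ 362 K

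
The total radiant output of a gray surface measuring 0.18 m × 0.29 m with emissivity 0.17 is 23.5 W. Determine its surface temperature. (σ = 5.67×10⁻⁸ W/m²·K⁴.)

T ≈ 465 K

A = 0.18 × 0.29 = 0.0522 m².
From P = εσAT⁴, T = (P / εσA)^(1/4) = (23.5 / (0.17 × 5.67×10⁻⁸ × 0.0522))^(1/4).
T = (4.67×10^10)^(1/4) = 465 K.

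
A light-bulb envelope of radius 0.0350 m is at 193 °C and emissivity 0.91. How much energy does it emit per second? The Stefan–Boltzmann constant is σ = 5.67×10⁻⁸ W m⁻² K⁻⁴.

P ≈ 37.5 W

A = 4πr² = 4π × (0.0350)² = 0.0154 m².
193 °C = 466 K.
P = εσAT⁴ = 0.91 × 5.67×10⁻⁸ × 0.0154 × (466)⁴ = 0.91 × 5.67×10⁻⁸ × 0.0154 × 4.72×10^10.
P = 37.5 W.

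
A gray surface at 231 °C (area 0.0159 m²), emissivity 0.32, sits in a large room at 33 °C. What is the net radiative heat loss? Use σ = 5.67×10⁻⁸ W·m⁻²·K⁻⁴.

Q ≈ 16.1 W

Convert: 231 °C = 504 K; 33 °C = 306 K.
Q = εσA(T⁴ − T_s⁴). T⁴ − T_s⁴ = (504)⁴ − (306)⁴ = 6.45×10^10 − 8.77×10^9 = 5.58×10^10 K⁴.
Q = 0.32 × 5.67×10⁻⁸ × 0.0159 × 5.58×10^10 = 16.1 W.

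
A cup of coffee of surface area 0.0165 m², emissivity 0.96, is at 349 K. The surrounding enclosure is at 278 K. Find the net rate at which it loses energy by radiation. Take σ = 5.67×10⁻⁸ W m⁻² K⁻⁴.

Q = εσA(T⁴ − T_s⁴). T⁴ − T_s⁴ = (349)⁴ − (278)⁴ = 1.48×10^10 − 5.97×10^9 = 8.86×10^9 K⁴.
Q = 0.96 × 5.67×10⁻⁸ × 0.0165 × 8.86×10^9 = 7.96 W.

Q ≈ 7.96 W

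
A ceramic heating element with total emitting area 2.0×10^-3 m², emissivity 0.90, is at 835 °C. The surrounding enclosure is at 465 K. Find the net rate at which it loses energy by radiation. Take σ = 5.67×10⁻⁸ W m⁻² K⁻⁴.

Q ≈ 149 W

Convert: 835 °C = 1108 K.
Q = εσA(T⁴ − T_s⁴). T⁴ − T_s⁴ = (1108)⁴ − (465)⁴ = 1.51×10^12 − 4.68×10^10 = 1.46×10^12 K⁴.
Q = 0.90 × 5.67×10⁻⁸ × 2.00×10^-3 × 1.46×10^12 = 149 W.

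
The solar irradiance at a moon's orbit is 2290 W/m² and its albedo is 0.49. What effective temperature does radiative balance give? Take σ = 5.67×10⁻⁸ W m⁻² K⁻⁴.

Power absorbed = (1−a)S·πR²; power emitted = 4πR²σT⁴. Equating and cancelling πR²:
T = ((1−a)S / 4σ)^(1/4) = (1170 / (4 × 5.67×10⁻⁸))^(1/4) = (5.15×10^9)^(1/4).
T = 268 K.

T ≈ 268 K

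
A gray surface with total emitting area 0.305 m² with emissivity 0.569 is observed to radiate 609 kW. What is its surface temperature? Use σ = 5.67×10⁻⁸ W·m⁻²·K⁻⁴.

From P = εσAT⁴, T = (P / εσA)^(1/4) = (6.09×10^5 / (0.569 × 5.67×10⁻⁸ × 0.305))^(1/4).
T = (6.19×10^13)^(1/4) = 2800 K.

T ≈ 2800 K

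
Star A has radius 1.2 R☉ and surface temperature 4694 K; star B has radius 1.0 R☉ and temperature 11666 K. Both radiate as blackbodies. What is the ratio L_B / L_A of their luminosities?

L_B/L_A ≈ 26.5

L = 4πR²σT⁴ ∝ R²T⁴, so L_B/L_A = (1.0/1.2)² × (11666/4694)⁴ = 0.694 × 38.2 = 26.5.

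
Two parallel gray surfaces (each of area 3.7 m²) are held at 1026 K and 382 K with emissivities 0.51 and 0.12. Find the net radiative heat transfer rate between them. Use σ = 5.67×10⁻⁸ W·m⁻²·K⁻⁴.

Q ≈ 24500 W

For two large parallel gray plates, q = σ(T₁⁴ − T₂⁴) / (1/ε₁ + 1/ε₂ − 1).
1/ε₁ + 1/ε₂ − 1 = 1/0.51 + 1/0.12 − 1 = 9.294.
T₁⁴ − T₂⁴ = 1.11×10^12 − 2.13×10^10 = 1.09×10^12 K⁴.
q = 5.67×10⁻⁸ × 1.09×10^12 / 9.294 = 6630 W/m².
Q = q·A = 6630 × 3.7 = 24500 W.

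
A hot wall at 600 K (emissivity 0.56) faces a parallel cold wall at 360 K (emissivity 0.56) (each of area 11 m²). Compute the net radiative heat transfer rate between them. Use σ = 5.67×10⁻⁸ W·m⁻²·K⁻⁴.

Q ≈ 27400 W

For two large parallel gray plates, q = σ(T₁⁴ − T₂⁴) / (1/ε₁ + 1/ε₂ − 1).
1/ε₁ + 1/ε₂ − 1 = 1/0.56 + 1/0.56 − 1 = 2.571.
T₁⁴ − T₂⁴ = 1.30×10^11 − 1.68×10^10 = 1.13×10^11 K⁴.
q = 5.67×10⁻⁸ × 1.13×10^11 / 2.571 = 2490 W/m².
Q = q·A = 2490 × 11 = 27400 W.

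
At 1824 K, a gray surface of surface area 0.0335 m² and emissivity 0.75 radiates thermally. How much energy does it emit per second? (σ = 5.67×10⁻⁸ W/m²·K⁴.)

Stefan–Boltzmann: P = εσAT⁴ = 0.75 × 5.67×10⁻⁸ × 0.0335 × (1824)⁴ = 0.75 × 5.67×10⁻⁸ × 0.0335 × 1.11×10^13.
P = 15800 W.

P ≈ 15800 W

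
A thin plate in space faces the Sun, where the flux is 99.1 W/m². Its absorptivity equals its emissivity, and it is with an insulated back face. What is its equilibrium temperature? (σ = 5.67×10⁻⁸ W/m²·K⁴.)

T ≈ 204 K

Absorbed flux αS = emitted flux εσT⁴ (one radiating face); with α = ε, T = (S/σ)^(1/4).
T = (99.1 / 5.67×10⁻⁸)^(1/4) = (1.75×10^9)^(1/4).
T = 204 K.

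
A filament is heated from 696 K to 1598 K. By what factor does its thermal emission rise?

P ∝ T⁴, so the ratio is (1598/696)⁴ = (2.296)⁴ = 27.8.

ratio ≈ 27.8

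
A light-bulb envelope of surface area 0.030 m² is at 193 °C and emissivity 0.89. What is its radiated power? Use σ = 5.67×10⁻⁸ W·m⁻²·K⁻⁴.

193 °C = 466 K.
Stefan–Boltzmann: P = εσAT⁴ = 0.89 × 5.67×10⁻⁸ × 0.0300 × (466)⁴ = 0.89 × 5.67×10⁻⁸ × 0.0300 × 4.72×10^10.
P = 71.4 W.

P ≈ 71.4 W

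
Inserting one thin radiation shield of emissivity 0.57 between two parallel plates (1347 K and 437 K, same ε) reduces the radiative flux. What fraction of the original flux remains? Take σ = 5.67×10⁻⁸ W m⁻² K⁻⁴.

ratio ≈ 0.500

With N identical shields there are N+1 = 2 gaps in series, each with the same radiative resistance, so the flux falls to 1/(N+1) of its unshielded value.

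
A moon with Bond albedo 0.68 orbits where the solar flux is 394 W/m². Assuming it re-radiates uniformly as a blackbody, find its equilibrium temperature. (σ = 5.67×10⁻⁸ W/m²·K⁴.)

T ≈ 154 K

Power absorbed = (1−a)S·πR²; power emitted = 4πR²σT⁴. Equating and cancelling πR²:
T = ((1−a)S / 4σ)^(1/4) = (126 / (4 × 5.67×10⁻⁸))^(1/4) = (5.56×10^8)^(1/4).
T = 154 K.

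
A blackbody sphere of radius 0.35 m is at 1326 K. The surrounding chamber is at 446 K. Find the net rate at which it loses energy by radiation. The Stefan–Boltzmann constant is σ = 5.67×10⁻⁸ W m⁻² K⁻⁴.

Q ≈ 2.66×10^5 W

A = 4πr² = 4π × (0.35)² = 1.54 m².
Q = σA(T⁴ − T_s⁴). T⁴ − T_s⁴ = (1326)⁴ − (446)⁴ = 3.09×10^12 − 3.96×10^10 = 3.05×10^12 K⁴.
Q = 5.67×10⁻⁸ × 1.54 × 3.05×10^12 = 2.66×10^5 W.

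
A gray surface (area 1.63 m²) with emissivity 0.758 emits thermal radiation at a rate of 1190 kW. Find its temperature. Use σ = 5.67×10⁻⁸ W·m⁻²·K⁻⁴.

T ≈ 2030 K

From P = εσAT⁴, T = (P / εσA)^(1/4) = (1.19×10^6 / (0.758 × 5.67×10⁻⁸ × 1.63))^(1/4).
T = (1.70×10^13)^(1/4) = 2030 K.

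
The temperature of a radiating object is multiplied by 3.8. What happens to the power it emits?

P ∝ T⁴, so the power scales as (3.8)⁴ = 209.

factor ≈ 209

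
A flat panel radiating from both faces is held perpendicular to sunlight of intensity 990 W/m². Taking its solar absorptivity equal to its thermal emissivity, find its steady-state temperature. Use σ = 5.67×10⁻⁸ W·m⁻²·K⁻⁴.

T ≈ 306 K

Absorbed flux αS = emitted flux 2εσT⁴ per unit area; with α = ε this gives T = (S/2σ)^(1/4).
T = (990 / (2 × 5.67×10⁻⁸))^(1/4) = (8.73×10^9)^(1/4).
T = 306 K.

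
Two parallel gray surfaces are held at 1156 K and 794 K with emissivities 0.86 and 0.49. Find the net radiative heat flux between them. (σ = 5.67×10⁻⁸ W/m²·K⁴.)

For two large parallel gray plates, q = σ(T₁⁴ − T₂⁴) / (1/ε₁ + 1/ε₂ − 1).
1/ε₁ + 1/ε₂ − 1 = 1/0.86 + 1/0.49 − 1 = 2.204.
T₁⁴ − T₂⁴ = 1.79×10^12 − 3.97×10^11 = 1.39×10^12 K⁴.
q = 5.67×10⁻⁸ × 1.39×10^12 / 2.204 = 35700 W/m².

q ≈ 35700 W/m²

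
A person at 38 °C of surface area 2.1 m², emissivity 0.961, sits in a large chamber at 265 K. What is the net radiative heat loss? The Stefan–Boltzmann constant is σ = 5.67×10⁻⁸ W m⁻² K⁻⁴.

Convert: 38 °C = 311 K.
Q = εσA(T⁴ − T_s⁴). T⁴ − T_s⁴ = (311)⁴ − (265)⁴ = 9.35×10^9 − 4.93×10^9 = 4.42×10^9 K⁴.
Q = 0.961 × 5.67×10⁻⁸ × 2.10 × 4.42×10^9 = 506 W.

Q ≈ 506 W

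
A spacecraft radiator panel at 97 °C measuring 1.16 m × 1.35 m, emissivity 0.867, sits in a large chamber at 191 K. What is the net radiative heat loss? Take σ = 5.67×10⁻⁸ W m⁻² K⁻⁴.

A = 1.16 × 1.35 = 1.57 m².
Convert: 97 °C = 370 K.
Q = εσA(T⁴ − T_s⁴). T⁴ − T_s⁴ = (370)⁴ − (191)⁴ = 1.87×10^10 − 1.33×10^9 = 1.74×10^10 K⁴.
Q = 0.867 × 5.67×10⁻⁸ × 1.57 × 1.74×10^10 = 1340 W.

Q ≈ 1340 W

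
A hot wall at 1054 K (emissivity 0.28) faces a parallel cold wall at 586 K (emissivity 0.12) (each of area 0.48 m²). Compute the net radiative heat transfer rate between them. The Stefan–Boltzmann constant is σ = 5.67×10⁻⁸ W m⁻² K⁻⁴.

For two large parallel gray plates, q = σ(T₁⁴ − T₂⁴) / (1/ε₁ + 1/ε₂ − 1).
1/ε₁ + 1/ε₂ − 1 = 1/0.28 + 1/0.12 − 1 = 10.90.
T₁⁴ − T₂⁴ = 1.23×10^12 − 1.18×10^11 = 1.12×10^12 K⁴.
q = 5.67×10⁻⁸ × 1.12×10^12 / 10.90 = 5800 W/m².
Q = q·A = 5800 × 0.48 = 2790 W.

Q ≈ 2790 W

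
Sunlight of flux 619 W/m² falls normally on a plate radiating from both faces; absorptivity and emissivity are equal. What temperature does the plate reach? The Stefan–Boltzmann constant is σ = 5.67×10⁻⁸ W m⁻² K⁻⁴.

T ≈ 272 K

Absorbed flux αS = emitted flux 2εσT⁴ per unit area; with α = ε this gives T = (S/2σ)^(1/4).
T = (619 / (2 × 5.67×10⁻⁸))^(1/4) = (5.46×10^9)^(1/4).
T = 272 K.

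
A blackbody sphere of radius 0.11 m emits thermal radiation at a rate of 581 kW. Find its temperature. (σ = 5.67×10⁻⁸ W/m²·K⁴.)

T ≈ 2870 K

A = 4πr² = 4π × (0.11)² = 0.152 m².
From P = σAT⁴, T = (P / σA)^(1/4) = (5.81×10^5 / (5.67×10⁻⁸ × 0.152))^(1/4).
T = (6.74×10^13)^(1/4) = 2870 K.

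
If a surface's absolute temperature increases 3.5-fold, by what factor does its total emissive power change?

factor ≈ 150

P ∝ T⁴, so the power scales as (3.5)⁴ = 150.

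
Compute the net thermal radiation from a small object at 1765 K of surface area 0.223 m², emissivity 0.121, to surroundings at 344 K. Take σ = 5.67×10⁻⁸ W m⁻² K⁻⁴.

Q = εσA(T⁴ − T_s⁴). T⁴ − T_s⁴ = (1765)⁴ − (344)⁴ = 9.70×10^12 − 1.40×10^10 = 9.69×10^12 K⁴.
Q = 0.121 × 5.67×10⁻⁸ × 0.223 × 9.69×10^12 = 14800 W.

Q ≈ 14800 W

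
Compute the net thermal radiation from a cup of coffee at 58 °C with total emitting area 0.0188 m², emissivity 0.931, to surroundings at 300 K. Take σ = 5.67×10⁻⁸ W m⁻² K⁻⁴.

Convert: 58 °C = 331 K.
Q = εσA(T⁴ − T_s⁴). T⁴ − T_s⁴ = (331)⁴ − (300)⁴ = 1.20×10^10 − 8.10×10^9 = 3.90×10^9 K⁴.
Q = 0.931 × 5.67×10⁻⁸ × 0.0188 × 3.90×10^9 = 3.87 W.

Q ≈ 3.87 W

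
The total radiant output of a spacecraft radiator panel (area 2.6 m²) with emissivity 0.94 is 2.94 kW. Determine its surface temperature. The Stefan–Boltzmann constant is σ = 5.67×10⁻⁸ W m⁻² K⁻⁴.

From P = εσAT⁴, T = (P / εσA)^(1/4) = (2940 / (0.94 × 5.67×10⁻⁸ × 2.60))^(1/4).
T = (2.12×10^10)^(1/4) = 382 K.

T ≈ 382 K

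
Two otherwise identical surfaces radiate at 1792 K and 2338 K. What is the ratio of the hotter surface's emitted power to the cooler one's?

P ∝ T⁴, so the ratio is (2338/1792)⁴ = (1.305)⁴ = 2.90.

ratio ≈ 2.90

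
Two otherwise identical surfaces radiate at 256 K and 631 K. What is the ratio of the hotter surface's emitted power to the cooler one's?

P ∝ T⁴, so the ratio is (631/256)⁴ = (2.465)⁴ = 36.9.

ratio ≈ 36.9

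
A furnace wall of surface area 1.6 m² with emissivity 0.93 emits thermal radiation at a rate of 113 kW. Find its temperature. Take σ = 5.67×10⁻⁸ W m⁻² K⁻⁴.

From P = εσAT⁴, T = (P / εσA)^(1/4) = (1.13×10^5 / (0.93 × 5.67×10⁻⁸ × 1.60))^(1/4).
T = (1.34×10^12)^(1/4) = 1080 K.

T ≈ 1080 K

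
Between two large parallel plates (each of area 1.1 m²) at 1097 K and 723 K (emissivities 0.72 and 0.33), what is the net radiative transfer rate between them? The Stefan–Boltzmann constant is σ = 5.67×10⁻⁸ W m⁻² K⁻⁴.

Q ≈ 21400 W

For two large parallel gray plates, q = σ(T₁⁴ − T₂⁴) / (1/ε₁ + 1/ε₂ − 1).
1/ε₁ + 1/ε₂ − 1 = 1/0.72 + 1/0.33 − 1 = 3.419.
T₁⁴ − T₂⁴ = 1.45×10^12 − 2.73×10^11 = 1.17×10^12 K⁴.
q = 5.67×10⁻⁸ × 1.17×10^12 / 3.419 = 19500 W/m².
Q = q·A = 19500 × 1.1 = 21400 W.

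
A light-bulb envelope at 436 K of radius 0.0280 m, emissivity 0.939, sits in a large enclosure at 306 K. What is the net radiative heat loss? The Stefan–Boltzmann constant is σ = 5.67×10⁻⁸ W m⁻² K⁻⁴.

Q ≈ 14.4 W

A = 4πr² = 4π × (0.0280)² = 9.85×10^-3 m².
Q = εσA(T⁴ − T_s⁴). T⁴ − T_s⁴ = (436)⁴ − (306)⁴ = 3.61×10^10 − 8.77×10^9 = 2.74×10^10 K⁴.
Q = 0.939 × 5.67×10⁻⁸ × 9.85×10^-3 × 2.74×10^10 = 14.4 W.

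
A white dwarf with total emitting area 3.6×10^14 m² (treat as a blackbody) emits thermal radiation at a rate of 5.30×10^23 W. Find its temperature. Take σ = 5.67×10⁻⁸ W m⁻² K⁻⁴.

T ≈ 12700 K

From P = σAT⁴, T = (P / σA)^(1/4) = (5.30×10^23 / (5.67×10⁻⁸ × 3.60×10^14))^(1/4).
T = (2.60×10^16)^(1/4) = 12700 K.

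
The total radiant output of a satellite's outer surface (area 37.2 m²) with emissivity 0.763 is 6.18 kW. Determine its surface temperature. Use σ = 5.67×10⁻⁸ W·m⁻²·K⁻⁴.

T ≈ 249 K

From P = εσAT⁴, T = (P / εσA)^(1/4) = (6180 / (0.763 × 5.67×10⁻⁸ × 37.2))^(1/4).
T = (3.84×10^9)^(1/4) = 249 K.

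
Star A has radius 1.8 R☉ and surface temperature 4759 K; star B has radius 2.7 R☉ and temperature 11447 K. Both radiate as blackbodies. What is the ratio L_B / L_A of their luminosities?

L = 4πR²σT⁴ ∝ R²T⁴, so L_B/L_A = (2.7/1.8)² × (11447/4759)⁴ = 2.25 × 33.5 = 75.3.

L_B/L_A ≈ 75.3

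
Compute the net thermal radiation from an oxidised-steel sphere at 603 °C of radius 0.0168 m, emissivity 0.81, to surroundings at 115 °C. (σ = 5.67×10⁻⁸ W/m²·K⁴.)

A = 4πr² = 4π × (0.0168)² = 3.55×10^-3 m².
Convert: 603 °C = 876 K; 115 °C = 388 K.
Q = εσA(T⁴ − T_s⁴). T⁴ − T_s⁴ = (876)⁴ − (388)⁴ = 5.89×10^11 − 2.27×10^10 = 5.66×10^11 K⁴.
Q = 0.81 × 5.67×10⁻⁸ × 3.55×10^-3 × 5.66×10^11 = 92.2 W.

Q ≈ 92.2 W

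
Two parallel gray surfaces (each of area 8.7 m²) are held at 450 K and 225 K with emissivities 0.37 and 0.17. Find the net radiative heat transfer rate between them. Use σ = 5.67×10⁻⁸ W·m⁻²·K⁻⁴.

Q ≈ 2500 W

For two large parallel gray plates, q = σ(T₁⁴ − T₂⁴) / (1/ε₁ + 1/ε₂ − 1).
1/ε₁ + 1/ε₂ − 1 = 1/0.37 + 1/0.17 − 1 = 7.585.
T₁⁴ − T₂⁴ = 4.10×10^10 − 2.56×10^9 = 3.84×10^10 K⁴.
q = 5.67×10⁻⁸ × 3.84×10^10 / 7.585 = 287 W/m².
Q = q·A = 287 × 8.7 = 2500 W.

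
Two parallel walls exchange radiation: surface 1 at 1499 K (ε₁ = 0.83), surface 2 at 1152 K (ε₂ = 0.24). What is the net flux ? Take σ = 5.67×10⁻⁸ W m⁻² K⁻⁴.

For two large parallel gray plates, q = σ(T₁⁴ − T₂⁴) / (1/ε₁ + 1/ε₂ − 1).
1/ε₁ + 1/ε₂ − 1 = 1/0.83 + 1/0.24 − 1 = 4.371.
T₁⁴ − T₂⁴ = 5.05×10^12 − 1.76×10^12 = 3.29×10^12 K⁴.
q = 5.67×10⁻⁸ × 3.29×10^12 / 4.371 = 42600 W/m².

q ≈ 42600 W/m²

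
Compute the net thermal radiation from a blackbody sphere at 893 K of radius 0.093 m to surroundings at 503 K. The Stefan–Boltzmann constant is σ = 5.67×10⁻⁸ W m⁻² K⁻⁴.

A = 4πr² = 4π × (0.093)² = 0.109 m².
Q = σA(T⁴ − T_s⁴). T⁴ − T_s⁴ = (893)⁴ − (503)⁴ = 6.36×10^11 − 6.40×10^10 = 5.72×10^11 K⁴.
Q = 5.67×10⁻⁸ × 0.109 × 5.72×10^11 = 3520 W.

Q ≈ 3520 W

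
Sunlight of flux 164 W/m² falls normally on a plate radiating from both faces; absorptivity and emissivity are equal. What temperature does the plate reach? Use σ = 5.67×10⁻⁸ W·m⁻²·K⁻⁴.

T ≈ 195 K

Absorbed flux αS = emitted flux 2εσT⁴ per unit area; with α = ε this gives T = (S/2σ)^(1/4).
T = (164 / (2 × 5.67×10⁻⁸))^(1/4) = (1.45×10^9)^(1/4).
T = 195 K.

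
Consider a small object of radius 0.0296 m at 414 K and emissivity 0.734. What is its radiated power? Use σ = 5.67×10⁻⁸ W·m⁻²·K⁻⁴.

P ≈ 13.5 W

A = 4πr² = 4π × (0.0296)² = 0.0110 m².
Stefan–Boltzmann: P = εσAT⁴ = 0.734 × 5.67×10⁻⁸ × 0.0110 × (414)⁴ = 0.734 × 5.67×10⁻⁸ × 0.0110 × 2.94×10^10.
P = 13.5 W.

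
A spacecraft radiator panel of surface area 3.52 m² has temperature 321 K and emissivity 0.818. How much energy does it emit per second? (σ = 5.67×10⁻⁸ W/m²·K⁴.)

Stefan–Boltzmann: P = εσAT⁴ = 0.818 × 5.67×10⁻⁸ × 3.52 × (321)⁴ = 0.818 × 5.67×10⁻⁸ × 3.52 × 1.06×10^10.
P = 1730 W.

P ≈ 1730 W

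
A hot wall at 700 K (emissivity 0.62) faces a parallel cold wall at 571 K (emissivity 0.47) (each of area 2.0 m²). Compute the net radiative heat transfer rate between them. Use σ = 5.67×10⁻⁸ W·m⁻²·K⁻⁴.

For two large parallel gray plates, q = σ(T₁⁴ − T₂⁴) / (1/ε₁ + 1/ε₂ − 1).
1/ε₁ + 1/ε₂ − 1 = 1/0.62 + 1/0.47 − 1 = 2.741.
T₁⁴ − T₂⁴ = 2.40×10^11 − 1.06×10^11 = 1.34×10^11 K⁴.
q = 5.67×10⁻⁸ × 1.34×10^11 / 2.741 = 2770 W/m².
Q = q·A = 2770 × 2.0 = 5540 W.

Q ≈ 5540 W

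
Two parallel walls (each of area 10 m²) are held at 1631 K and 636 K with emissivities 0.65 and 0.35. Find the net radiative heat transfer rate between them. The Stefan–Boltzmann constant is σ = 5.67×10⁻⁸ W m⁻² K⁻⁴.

Q ≈ 1.15×10^6 W

For two large parallel gray plates, q = σ(T₁⁴ − T₂⁴) / (1/ε₁ + 1/ε₂ − 1).
1/ε₁ + 1/ε₂ − 1 = 1/0.65 + 1/0.35 − 1 = 3.396.
T₁⁴ − T₂⁴ = 7.08×10^12 − 1.64×10^11 = 6.91×10^12 K⁴.
q = 5.67×10⁻⁸ × 6.91×10^12 / 3.396 = 1.15×10^5 W/m².
Q = q·A = 1.15×10^5 × 10 = 1.15×10^6 W.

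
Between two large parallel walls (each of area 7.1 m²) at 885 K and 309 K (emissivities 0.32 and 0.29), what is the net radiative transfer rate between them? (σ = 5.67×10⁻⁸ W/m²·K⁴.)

Q ≈ 43700 W

For two large parallel gray plates, q = σ(T₁⁴ − T₂⁴) / (1/ε₁ + 1/ε₂ − 1).
1/ε₁ + 1/ε₂ − 1 = 1/0.32 + 1/0.29 − 1 = 5.573.
T₁⁴ − T₂⁴ = 6.13×10^11 − 9.12×10^9 = 6.04×10^11 K⁴.
q = 5.67×10⁻⁸ × 6.04×10^11 / 5.573 = 6150 W/m².
Q = q·A = 6150 × 7.1 = 43700 W.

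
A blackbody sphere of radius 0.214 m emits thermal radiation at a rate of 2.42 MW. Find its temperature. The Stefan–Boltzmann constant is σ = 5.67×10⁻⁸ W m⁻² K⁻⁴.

T ≈ 2930 K

A = 4πr² = 4π × (0.214)² = 0.575 m².
From P = σAT⁴, T = (P / σA)^(1/4) = (2.42×10^6 / (5.67×10⁻⁸ × 0.575))^(1/4).
T = (7.42×10^13)^(1/4) = 2930 K.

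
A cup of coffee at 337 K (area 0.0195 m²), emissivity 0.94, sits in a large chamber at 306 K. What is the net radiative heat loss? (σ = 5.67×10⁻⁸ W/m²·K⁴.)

Q ≈ 4.29 W

Q = εσA(T⁴ − T_s⁴). T⁴ − T_s⁴ = (337)⁴ − (306)⁴ = 1.29×10^10 − 8.77×10^9 = 4.13×10^9 K⁴.
Q = 0.94 × 5.67×10⁻⁸ × 0.0195 × 4.13×10^9 = 4.29 W.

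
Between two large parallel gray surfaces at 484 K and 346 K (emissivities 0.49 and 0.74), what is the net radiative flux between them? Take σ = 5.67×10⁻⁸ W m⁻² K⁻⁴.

For two large parallel gray plates, q = σ(T₁⁴ − T₂⁴) / (1/ε₁ + 1/ε₂ − 1).
1/ε₁ + 1/ε₂ − 1 = 1/0.49 + 1/0.74 − 1 = 2.392.
T₁⁴ − T₂⁴ = 5.49×10^10 − 1.43×10^10 = 4.05×10^10 K⁴.
q = 5.67×10⁻⁸ × 4.05×10^10 / 2.392 = 961 W/m².

q ≈ 961 W/m²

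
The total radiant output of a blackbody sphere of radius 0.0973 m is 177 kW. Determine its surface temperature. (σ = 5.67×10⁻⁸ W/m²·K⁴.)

T ≈ 2260 K

A = 4πr² = 4π × (0.0973)² = 0.119 m².
From P = σAT⁴, T = (P / σA)^(1/4) = (1.77×10^5 / (5.67×10⁻⁸ × 0.119))^(1/4).
T = (2.62×10^13)^(1/4) = 2260 K.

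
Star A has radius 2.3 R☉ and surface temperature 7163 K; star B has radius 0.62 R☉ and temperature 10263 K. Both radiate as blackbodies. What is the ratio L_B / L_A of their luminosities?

L_B/L_A ≈ 0.306

L = 4πR²σT⁴ ∝ R²T⁴, so L_B/L_A = (0.62/2.3)² × (10263/7163)⁴ = 0.0727 × 4.21 = 0.306.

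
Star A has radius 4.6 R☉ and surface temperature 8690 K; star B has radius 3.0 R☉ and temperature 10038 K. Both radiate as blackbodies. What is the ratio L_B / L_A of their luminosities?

L = 4πR²σT⁴ ∝ R²T⁴, so L_B/L_A = (3.0/4.6)² × (10038/8690)⁴ = 0.425 × 1.78 = 0.757.

L_B/L_A ≈ 0.757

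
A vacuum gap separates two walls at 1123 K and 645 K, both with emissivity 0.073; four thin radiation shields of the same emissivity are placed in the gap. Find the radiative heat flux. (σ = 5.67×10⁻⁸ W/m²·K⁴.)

q ≈ 609 W/m²

Each of the 5 gaps contributes resistance (2/ε − 1) = 2/0.073 − 1 = 26.40; total = 132.0.
q = σ(T₁⁴ − T₂⁴) / 132.0 = 5.67×10⁻⁸ × 1.42×10^12 / 132.0 = 609 W/m².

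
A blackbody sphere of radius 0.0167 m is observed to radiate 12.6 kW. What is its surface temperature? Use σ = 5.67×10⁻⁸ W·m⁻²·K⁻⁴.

A = 4πr² = 4π × (0.0167)² = 3.50×10^-3 m².
From P = σAT⁴, T = (P / σA)^(1/4) = (12600 / (5.67×10⁻⁸ × 3.50×10^-3))^(1/4).
T = (6.34×10^13)^(1/4) = 2820 K.

T ≈ 2820 K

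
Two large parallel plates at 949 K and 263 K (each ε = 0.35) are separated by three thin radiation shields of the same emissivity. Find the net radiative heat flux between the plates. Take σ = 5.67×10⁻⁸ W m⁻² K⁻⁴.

Each of the 4 gaps contributes resistance (2/ε − 1) = 2/0.35 − 1 = 4.714; total = 18.86.
q = σ(T₁⁴ − T₂⁴) / 18.86 = 5.67×10⁻⁸ × 8.06×10^11 / 18.86 = 2420 W/m².

q ≈ 2420 W/m²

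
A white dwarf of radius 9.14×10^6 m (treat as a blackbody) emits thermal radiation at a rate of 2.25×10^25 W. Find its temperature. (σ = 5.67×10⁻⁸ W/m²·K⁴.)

T ≈ 24800 K

A = 4πr² = 4π × (9.14×10^6)² = 1.05×10^15 m².
From P = σAT⁴, T = (P / σA)^(1/4) = (2.25×10^25 / (5.67×10⁻⁸ × 1.05×10^15))^(1/4).
T = (3.78×10^17)^(1/4) = 24800 K.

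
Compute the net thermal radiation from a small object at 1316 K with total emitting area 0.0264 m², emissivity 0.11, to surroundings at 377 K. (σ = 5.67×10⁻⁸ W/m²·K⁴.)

Q ≈ 491 W

Q = εσA(T⁴ − T_s⁴). T⁴ − T_s⁴ = (1316)⁴ − (377)⁴ = 3.00×10^12 − 2.02×10^10 = 2.98×10^12 K⁴.
Q = 0.11 × 5.67×10⁻⁸ × 0.0264 × 2.98×10^12 = 491 W.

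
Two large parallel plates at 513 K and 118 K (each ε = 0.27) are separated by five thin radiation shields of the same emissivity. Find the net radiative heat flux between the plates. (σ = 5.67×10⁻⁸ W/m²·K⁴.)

q ≈ 102 W/m²

Each of the 6 gaps contributes resistance (2/ε − 1) = 2/0.27 − 1 = 6.407; total = 38.44.
q = σ(T₁⁴ − T₂⁴) / 38.44 = 5.67×10⁻⁸ × 6.91×10^10 / 38.44 = 102 W/m².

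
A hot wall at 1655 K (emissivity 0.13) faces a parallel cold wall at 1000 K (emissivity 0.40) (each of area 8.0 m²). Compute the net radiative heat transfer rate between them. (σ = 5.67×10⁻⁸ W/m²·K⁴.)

For two large parallel gray plates, q = σ(T₁⁴ − T₂⁴) / (1/ε₁ + 1/ε₂ − 1).
1/ε₁ + 1/ε₂ − 1 = 1/0.13 + 1/0.40 − 1 = 9.192.
T₁⁴ − T₂⁴ = 7.50×10^12 − 1.00×10^12 = 6.50×10^12 K⁴.
q = 5.67×10⁻⁸ × 6.50×10^12 / 9.192 = 40100 W/m².
Q = q·A = 40100 × 8.0 = 3.21×10^5 W.

Q ≈ 3.21×10^5 W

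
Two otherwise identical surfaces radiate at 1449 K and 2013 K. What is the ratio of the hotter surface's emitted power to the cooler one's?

P ∝ T⁴, so the ratio is (2013/1449)⁴ = (1.389)⁴ = 3.72.

ratio ≈ 3.72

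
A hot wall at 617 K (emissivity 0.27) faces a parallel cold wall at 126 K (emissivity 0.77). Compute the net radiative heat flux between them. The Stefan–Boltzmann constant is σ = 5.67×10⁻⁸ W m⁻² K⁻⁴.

For two large parallel gray plates, q = σ(T₁⁴ − T₂⁴) / (1/ε₁ + 1/ε₂ − 1).
1/ε₁ + 1/ε₂ − 1 = 1/0.27 + 1/0.77 − 1 = 4.002.
T₁⁴ − T₂⁴ = 1.45×10^11 − 2.52×10^8 = 1.45×10^11 K⁴.
q = 5.67×10⁻⁸ × 1.45×10^11 / 4.002 = 2050 W/m².

q ≈ 2050 W/m²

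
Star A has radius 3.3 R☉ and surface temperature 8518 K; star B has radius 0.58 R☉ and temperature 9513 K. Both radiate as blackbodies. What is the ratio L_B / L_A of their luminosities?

L = 4πR²σT⁴ ∝ R²T⁴, so L_B/L_A = (0.58/3.3)² × (9513/8518)⁴ = 0.0309 × 1.56 = 0.0481.

L_B/L_A ≈ 0.0481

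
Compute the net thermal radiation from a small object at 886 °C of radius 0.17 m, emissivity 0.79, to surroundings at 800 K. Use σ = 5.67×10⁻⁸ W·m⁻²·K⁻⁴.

Q ≈ 22700 W

A = 4πr² = 4π × (0.17)² = 0.363 m².
Convert: 886 °C = 1159 K.
Q = εσA(T⁴ − T_s⁴). T⁴ − T_s⁴ = (1159)⁴ − (800)⁴ = 1.80×10^12 − 4.10×10^11 = 1.39×10^12 K⁴.
Q = 0.79 × 5.67×10⁻⁸ × 0.363 × 1.39×10^12 = 22700 W.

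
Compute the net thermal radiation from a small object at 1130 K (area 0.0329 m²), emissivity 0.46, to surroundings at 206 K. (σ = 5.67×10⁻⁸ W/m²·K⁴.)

Q = εσA(T⁴ − T_s⁴). T⁴ − T_s⁴ = (1130)⁴ − (206)⁴ = 1.63×10^12 − 1.80×10^9 = 1.63×10^12 K⁴.
Q = 0.46 × 5.67×10⁻⁸ × 0.0329 × 1.63×10^12 = 1400 W.

Q ≈ 1400 W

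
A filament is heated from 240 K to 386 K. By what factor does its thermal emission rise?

P ∝ T⁴, so the ratio is (386/240)⁴ = (1.608)⁴ = 6.69.

ratio ≈ 6.69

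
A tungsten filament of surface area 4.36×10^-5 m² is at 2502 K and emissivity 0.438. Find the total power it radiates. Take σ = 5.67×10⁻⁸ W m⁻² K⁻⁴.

P ≈ 42.4 W

Stefan–Boltzmann: P = εσAT⁴ = 0.438 × 5.67×10⁻⁸ × 4.36×10^-5 × (2502)⁴ = 0.438 × 5.67×10⁻⁸ × 4.36×10^-5 × 3.92×10^13.
P = 42.4 W.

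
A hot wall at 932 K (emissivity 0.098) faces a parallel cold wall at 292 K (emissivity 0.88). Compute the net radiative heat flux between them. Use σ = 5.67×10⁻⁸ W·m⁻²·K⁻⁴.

For two large parallel gray plates, q = σ(T₁⁴ − T₂⁴) / (1/ε₁ + 1/ε₂ − 1).
1/ε₁ + 1/ε₂ − 1 = 1/0.098 + 1/0.88 − 1 = 10.34.
T₁⁴ − T₂⁴ = 7.55×10^11 − 7.27×10^9 = 7.47×10^11 K⁴.
q = 5.67×10⁻⁸ × 7.47×10^11 / 10.34 = 4100 W/m².

q ≈ 4100 W/m²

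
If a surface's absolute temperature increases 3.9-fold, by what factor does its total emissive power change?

P ∝ T⁴, so the power scales as (3.9)⁴ = 231.

factor ≈ 231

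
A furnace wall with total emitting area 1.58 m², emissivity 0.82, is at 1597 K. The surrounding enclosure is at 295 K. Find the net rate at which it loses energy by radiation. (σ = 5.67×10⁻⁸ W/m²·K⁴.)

Q ≈ 4.77×10^5 W

Q = εσA(T⁴ − T_s⁴). T⁴ − T_s⁴ = (1597)⁴ − (295)⁴ = 6.50×10^12 − 7.57×10^9 = 6.50×10^12 K⁴.
Q = 0.82 × 5.67×10⁻⁸ × 1.58 × 6.50×10^12 = 4.77×10^5 W.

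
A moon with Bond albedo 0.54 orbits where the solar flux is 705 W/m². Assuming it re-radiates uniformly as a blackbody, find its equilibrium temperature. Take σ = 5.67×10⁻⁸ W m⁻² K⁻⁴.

T ≈ 194 K

Power absorbed = (1−a)S·πR²; power emitted = 4πR²σT⁴. Equating and cancelling πR²:
T = ((1−a)S / 4σ)^(1/4) = (324 / (4 × 5.67×10⁻⁸))^(1/4) = (1.43×10^9)^(1/4).
T = 194 K.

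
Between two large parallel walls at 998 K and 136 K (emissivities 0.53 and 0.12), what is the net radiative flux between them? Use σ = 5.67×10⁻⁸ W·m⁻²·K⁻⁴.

For two large parallel gray plates, q = σ(T₁⁴ − T₂⁴) / (1/ε₁ + 1/ε₂ − 1).
1/ε₁ + 1/ε₂ − 1 = 1/0.53 + 1/0.12 − 1 = 9.220.
T₁⁴ − T₂⁴ = 9.92×10^11 − 3.42×10^8 = 9.92×10^11 K⁴.
q = 5.67×10⁻⁸ × 9.92×10^11 / 9.220 = 6100 W/m².

q ≈ 6100 W/m²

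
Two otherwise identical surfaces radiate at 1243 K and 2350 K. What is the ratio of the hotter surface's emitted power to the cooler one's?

ratio ≈ 12.8

P ∝ T⁴, so the ratio is (2350/1243)⁴ = (1.891)⁴ = 12.8.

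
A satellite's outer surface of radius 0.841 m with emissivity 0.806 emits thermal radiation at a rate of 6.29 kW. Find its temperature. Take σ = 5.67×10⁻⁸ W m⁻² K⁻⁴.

T ≈ 353 K

A = 4πr² = 4π × (0.841)² = 8.89 m².
From P = εσAT⁴, T = (P / εσA)^(1/4) = (6290 / (0.806 × 5.67×10⁻⁸ × 8.89))^(1/4).
T = (1.55×10^10)^(1/4) = 353 K.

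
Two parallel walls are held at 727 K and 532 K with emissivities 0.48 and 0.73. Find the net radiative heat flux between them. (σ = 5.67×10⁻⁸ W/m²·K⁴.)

For two large parallel gray plates, q = σ(T₁⁴ − T₂⁴) / (1/ε₁ + 1/ε₂ − 1).
1/ε₁ + 1/ε₂ − 1 = 1/0.48 + 1/0.73 − 1 = 2.453.
T₁⁴ − T₂⁴ = 2.79×10^11 − 8.01×10^10 = 1.99×10^11 K⁴.
q = 5.67×10⁻⁸ × 1.99×10^11 / 2.453 = 4600 W/m².

q ≈ 4600 W/m²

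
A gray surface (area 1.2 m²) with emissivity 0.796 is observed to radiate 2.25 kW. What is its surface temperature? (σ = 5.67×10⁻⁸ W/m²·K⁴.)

T ≈ 451 K

From P = εσAT⁴, T = (P / εσA)^(1/4) = (2250 / (0.796 × 5.67×10⁻⁸ × 1.20))^(1/4).
T = (4.15×10^10)^(1/4) = 451 K.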